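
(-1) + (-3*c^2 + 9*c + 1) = -3*c^2 + 9*c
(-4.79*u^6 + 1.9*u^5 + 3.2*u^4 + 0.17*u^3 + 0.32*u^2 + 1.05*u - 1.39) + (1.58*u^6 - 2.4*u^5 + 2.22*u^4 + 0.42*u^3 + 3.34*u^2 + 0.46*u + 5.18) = -3.21*u^6 - 0.5*u^5 + 5.42*u^4 + 0.59*u^3 + 3.66*u^2 + 1.51*u + 3.79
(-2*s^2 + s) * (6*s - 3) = -12*s^3 + 12*s^2 - 3*s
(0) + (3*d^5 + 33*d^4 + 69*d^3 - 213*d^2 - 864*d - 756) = 3*d^5 + 33*d^4 + 69*d^3 - 213*d^2 - 864*d - 756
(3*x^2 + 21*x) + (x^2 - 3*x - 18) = 4*x^2 + 18*x - 18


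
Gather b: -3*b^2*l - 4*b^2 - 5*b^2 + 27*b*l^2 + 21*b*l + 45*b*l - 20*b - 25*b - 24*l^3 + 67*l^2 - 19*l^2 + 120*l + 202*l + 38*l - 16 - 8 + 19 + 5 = b^2*(-3*l - 9) + b*(27*l^2 + 66*l - 45) - 24*l^3 + 48*l^2 + 360*l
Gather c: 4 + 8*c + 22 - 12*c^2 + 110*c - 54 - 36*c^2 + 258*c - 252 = -48*c^2 + 376*c - 280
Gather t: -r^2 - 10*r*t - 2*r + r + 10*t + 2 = -r^2 - r + t*(10 - 10*r) + 2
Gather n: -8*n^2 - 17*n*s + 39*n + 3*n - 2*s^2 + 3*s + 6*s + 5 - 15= -8*n^2 + n*(42 - 17*s) - 2*s^2 + 9*s - 10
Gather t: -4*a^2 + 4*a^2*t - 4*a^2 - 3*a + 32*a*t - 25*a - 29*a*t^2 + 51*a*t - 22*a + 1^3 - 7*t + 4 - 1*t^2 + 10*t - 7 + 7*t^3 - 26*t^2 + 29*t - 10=-8*a^2 - 50*a + 7*t^3 + t^2*(-29*a - 27) + t*(4*a^2 + 83*a + 32) - 12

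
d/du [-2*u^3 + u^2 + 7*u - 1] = -6*u^2 + 2*u + 7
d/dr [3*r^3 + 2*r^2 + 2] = r*(9*r + 4)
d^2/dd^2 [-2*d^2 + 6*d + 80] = -4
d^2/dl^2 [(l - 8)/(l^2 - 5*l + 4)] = 2*((13 - 3*l)*(l^2 - 5*l + 4) + (l - 8)*(2*l - 5)^2)/(l^2 - 5*l + 4)^3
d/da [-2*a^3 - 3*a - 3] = -6*a^2 - 3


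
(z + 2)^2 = z^2 + 4*z + 4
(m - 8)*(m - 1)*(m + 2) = m^3 - 7*m^2 - 10*m + 16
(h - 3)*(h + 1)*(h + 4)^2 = h^4 + 6*h^3 - 3*h^2 - 56*h - 48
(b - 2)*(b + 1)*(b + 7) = b^3 + 6*b^2 - 9*b - 14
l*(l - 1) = l^2 - l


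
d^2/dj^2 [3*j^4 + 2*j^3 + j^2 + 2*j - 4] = 36*j^2 + 12*j + 2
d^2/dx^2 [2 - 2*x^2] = -4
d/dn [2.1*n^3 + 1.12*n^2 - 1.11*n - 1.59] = 6.3*n^2 + 2.24*n - 1.11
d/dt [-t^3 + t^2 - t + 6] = -3*t^2 + 2*t - 1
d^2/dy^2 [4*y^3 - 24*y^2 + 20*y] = 24*y - 48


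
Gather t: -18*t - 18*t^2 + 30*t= -18*t^2 + 12*t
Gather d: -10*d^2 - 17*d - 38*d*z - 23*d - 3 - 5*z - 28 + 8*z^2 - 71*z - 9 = -10*d^2 + d*(-38*z - 40) + 8*z^2 - 76*z - 40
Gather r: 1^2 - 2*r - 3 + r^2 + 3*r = r^2 + r - 2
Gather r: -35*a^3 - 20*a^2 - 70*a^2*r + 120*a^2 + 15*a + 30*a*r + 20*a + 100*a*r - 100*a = -35*a^3 + 100*a^2 - 65*a + r*(-70*a^2 + 130*a)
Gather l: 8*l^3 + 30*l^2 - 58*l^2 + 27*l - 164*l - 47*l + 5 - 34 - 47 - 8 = 8*l^3 - 28*l^2 - 184*l - 84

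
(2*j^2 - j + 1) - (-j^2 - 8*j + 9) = 3*j^2 + 7*j - 8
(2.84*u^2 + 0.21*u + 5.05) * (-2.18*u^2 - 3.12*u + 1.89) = -6.1912*u^4 - 9.3186*u^3 - 6.2966*u^2 - 15.3591*u + 9.5445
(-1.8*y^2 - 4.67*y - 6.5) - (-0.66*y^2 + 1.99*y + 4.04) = -1.14*y^2 - 6.66*y - 10.54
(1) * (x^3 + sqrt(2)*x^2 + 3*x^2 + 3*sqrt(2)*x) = x^3 + sqrt(2)*x^2 + 3*x^2 + 3*sqrt(2)*x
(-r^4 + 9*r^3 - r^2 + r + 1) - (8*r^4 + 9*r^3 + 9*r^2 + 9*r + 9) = -9*r^4 - 10*r^2 - 8*r - 8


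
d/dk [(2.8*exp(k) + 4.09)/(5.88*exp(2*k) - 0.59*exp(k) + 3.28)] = (-16.464*exp(2*k) - 48.0984*exp(k) + 11.5971)*exp(k)/(34.5744*exp(4*k) - 6.9384*exp(3*k) + 38.9209*exp(2*k) - 3.8704*exp(k) + 10.7584)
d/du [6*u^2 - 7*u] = 12*u - 7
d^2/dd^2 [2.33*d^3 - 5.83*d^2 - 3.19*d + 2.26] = 13.98*d - 11.66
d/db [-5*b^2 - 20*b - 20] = -10*b - 20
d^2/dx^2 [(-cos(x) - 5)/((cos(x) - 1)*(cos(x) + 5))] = (cos(x) + 2)/(cos(x) - 1)^2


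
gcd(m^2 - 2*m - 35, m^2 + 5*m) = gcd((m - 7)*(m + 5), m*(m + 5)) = m + 5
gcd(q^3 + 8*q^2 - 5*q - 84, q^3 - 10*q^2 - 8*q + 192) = q + 4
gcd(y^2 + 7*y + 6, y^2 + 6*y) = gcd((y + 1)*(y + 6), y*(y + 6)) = y + 6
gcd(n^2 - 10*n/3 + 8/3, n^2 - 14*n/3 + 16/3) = n - 2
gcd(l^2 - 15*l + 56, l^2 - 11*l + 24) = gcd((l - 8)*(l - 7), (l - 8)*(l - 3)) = l - 8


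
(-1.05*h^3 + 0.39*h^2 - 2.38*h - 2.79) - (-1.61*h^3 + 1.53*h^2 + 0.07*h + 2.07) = 0.56*h^3 - 1.14*h^2 - 2.45*h - 4.86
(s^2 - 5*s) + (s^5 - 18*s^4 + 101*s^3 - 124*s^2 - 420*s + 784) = s^5 - 18*s^4 + 101*s^3 - 123*s^2 - 425*s + 784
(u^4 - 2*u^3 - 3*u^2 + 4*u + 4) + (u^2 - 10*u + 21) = u^4 - 2*u^3 - 2*u^2 - 6*u + 25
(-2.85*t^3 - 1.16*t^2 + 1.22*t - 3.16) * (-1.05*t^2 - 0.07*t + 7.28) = 2.9925*t^5 + 1.4175*t^4 - 21.9478*t^3 - 5.2122*t^2 + 9.1028*t - 23.0048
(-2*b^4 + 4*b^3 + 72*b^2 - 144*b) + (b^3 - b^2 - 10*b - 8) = -2*b^4 + 5*b^3 + 71*b^2 - 154*b - 8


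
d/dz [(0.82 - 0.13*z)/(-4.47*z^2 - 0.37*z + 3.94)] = (-0.5811*z^2 + 7.3308*z - 0.2088)/(19.9809*z^4 + 3.3078*z^3 - 35.0867*z^2 - 2.9156*z + 15.5236)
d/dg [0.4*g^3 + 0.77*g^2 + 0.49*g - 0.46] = 1.2*g^2 + 1.54*g + 0.49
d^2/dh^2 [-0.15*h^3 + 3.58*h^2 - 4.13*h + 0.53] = 7.16 - 0.9*h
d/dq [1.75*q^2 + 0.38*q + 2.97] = 3.5*q + 0.38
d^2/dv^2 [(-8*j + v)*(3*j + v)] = 2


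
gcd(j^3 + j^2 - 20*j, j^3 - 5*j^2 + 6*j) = j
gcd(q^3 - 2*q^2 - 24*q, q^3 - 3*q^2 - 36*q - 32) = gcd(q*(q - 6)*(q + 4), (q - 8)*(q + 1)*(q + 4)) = q + 4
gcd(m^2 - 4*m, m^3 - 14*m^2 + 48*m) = m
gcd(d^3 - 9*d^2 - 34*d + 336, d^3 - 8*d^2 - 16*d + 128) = d - 8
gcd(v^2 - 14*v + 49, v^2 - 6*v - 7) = v - 7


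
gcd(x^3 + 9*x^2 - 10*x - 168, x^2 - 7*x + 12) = x - 4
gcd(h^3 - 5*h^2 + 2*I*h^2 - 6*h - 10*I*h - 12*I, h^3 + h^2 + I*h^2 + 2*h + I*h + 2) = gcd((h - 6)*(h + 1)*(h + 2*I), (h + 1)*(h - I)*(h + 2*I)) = h^2 + h*(1 + 2*I) + 2*I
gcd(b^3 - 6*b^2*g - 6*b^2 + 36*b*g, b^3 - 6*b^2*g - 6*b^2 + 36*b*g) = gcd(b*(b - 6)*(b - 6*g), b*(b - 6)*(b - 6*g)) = b^3 - 6*b^2*g - 6*b^2 + 36*b*g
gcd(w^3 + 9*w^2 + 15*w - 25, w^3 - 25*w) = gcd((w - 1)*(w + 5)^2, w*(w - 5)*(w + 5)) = w + 5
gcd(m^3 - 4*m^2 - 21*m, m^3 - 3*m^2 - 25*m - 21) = m^2 - 4*m - 21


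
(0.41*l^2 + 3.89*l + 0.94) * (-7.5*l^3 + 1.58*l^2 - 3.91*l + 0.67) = -3.075*l^5 - 28.5272*l^4 - 2.5069*l^3 - 13.45*l^2 - 1.0691*l + 0.6298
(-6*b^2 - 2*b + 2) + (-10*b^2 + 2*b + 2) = 4 - 16*b^2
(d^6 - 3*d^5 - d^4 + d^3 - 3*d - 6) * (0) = 0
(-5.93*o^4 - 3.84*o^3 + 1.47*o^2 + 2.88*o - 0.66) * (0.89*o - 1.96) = -5.2777*o^5 + 8.2052*o^4 + 8.8347*o^3 - 0.318*o^2 - 6.2322*o + 1.2936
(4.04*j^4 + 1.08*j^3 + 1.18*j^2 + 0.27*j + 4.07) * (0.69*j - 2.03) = 2.7876*j^5 - 7.456*j^4 - 1.3782*j^3 - 2.2091*j^2 + 2.2602*j - 8.2621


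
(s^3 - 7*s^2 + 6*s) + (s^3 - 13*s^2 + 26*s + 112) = 2*s^3 - 20*s^2 + 32*s + 112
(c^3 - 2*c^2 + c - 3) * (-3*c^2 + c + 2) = -3*c^5 + 7*c^4 - 3*c^3 + 6*c^2 - c - 6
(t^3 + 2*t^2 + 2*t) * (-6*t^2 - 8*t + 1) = -6*t^5 - 20*t^4 - 27*t^3 - 14*t^2 + 2*t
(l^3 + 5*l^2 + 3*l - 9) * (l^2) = l^5 + 5*l^4 + 3*l^3 - 9*l^2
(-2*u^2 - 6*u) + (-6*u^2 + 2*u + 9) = -8*u^2 - 4*u + 9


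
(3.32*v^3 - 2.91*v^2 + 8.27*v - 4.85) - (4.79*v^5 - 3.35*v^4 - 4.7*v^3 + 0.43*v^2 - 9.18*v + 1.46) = -4.79*v^5 + 3.35*v^4 + 8.02*v^3 - 3.34*v^2 + 17.45*v - 6.31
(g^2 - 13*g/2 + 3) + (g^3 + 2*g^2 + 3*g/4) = g^3 + 3*g^2 - 23*g/4 + 3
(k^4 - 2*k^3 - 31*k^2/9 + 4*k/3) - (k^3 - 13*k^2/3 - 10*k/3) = k^4 - 3*k^3 + 8*k^2/9 + 14*k/3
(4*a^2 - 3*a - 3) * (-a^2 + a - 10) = -4*a^4 + 7*a^3 - 40*a^2 + 27*a + 30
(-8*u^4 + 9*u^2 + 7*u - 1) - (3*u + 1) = -8*u^4 + 9*u^2 + 4*u - 2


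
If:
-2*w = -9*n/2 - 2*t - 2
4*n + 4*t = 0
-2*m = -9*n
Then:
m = 18*w/5 - 18/5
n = 4*w/5 - 4/5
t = 4/5 - 4*w/5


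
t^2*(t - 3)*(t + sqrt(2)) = t^4 - 3*t^3 + sqrt(2)*t^3 - 3*sqrt(2)*t^2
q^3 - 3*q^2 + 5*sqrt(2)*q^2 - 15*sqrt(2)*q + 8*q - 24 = (q - 3)*(q + sqrt(2))*(q + 4*sqrt(2))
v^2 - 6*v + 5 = (v - 5)*(v - 1)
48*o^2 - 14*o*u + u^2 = (-8*o + u)*(-6*o + u)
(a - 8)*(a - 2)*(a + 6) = a^3 - 4*a^2 - 44*a + 96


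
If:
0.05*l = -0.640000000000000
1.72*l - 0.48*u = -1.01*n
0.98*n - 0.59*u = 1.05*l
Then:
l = -12.80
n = 154.91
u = 280.08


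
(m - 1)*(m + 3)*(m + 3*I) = m^3 + 2*m^2 + 3*I*m^2 - 3*m + 6*I*m - 9*I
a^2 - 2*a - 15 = (a - 5)*(a + 3)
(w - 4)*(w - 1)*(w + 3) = w^3 - 2*w^2 - 11*w + 12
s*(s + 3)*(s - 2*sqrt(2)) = s^3 - 2*sqrt(2)*s^2 + 3*s^2 - 6*sqrt(2)*s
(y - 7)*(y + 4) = y^2 - 3*y - 28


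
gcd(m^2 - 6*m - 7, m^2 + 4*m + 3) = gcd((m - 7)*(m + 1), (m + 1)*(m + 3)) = m + 1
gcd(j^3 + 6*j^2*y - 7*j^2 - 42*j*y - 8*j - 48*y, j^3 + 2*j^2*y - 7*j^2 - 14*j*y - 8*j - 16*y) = j^2 - 7*j - 8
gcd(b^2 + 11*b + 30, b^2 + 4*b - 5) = b + 5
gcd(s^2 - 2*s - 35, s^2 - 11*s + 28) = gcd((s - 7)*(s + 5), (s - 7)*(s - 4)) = s - 7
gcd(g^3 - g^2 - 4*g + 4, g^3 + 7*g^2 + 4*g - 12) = g^2 + g - 2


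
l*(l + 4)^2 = l^3 + 8*l^2 + 16*l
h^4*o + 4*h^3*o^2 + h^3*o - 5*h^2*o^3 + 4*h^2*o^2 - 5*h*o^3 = h*(h - o)*(h + 5*o)*(h*o + o)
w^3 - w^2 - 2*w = w*(w - 2)*(w + 1)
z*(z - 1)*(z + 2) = z^3 + z^2 - 2*z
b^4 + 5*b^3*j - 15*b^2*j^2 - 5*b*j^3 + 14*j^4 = (b - 2*j)*(b - j)*(b + j)*(b + 7*j)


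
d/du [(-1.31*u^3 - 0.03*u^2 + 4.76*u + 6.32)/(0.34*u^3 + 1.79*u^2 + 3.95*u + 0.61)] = (-2.3347*u^4 - 13.5858*u^3 - 17.4826*u^2 - 22.6622*u - 22.0604)/(0.1156*u^6 + 1.2172*u^5 + 5.8901*u^4 + 14.5558*u^3 + 17.7863*u^2 + 4.819*u + 0.3721)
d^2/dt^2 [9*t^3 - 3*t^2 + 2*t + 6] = 54*t - 6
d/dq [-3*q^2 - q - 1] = -6*q - 1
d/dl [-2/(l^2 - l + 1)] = 2*(2*l - 1)/(l^2 - l + 1)^2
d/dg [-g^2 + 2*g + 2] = 2 - 2*g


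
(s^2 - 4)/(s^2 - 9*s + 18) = (s^2 - 4)/(s^2 - 9*s + 18)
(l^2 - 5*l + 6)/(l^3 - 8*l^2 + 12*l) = (l - 3)/(l*(l - 6))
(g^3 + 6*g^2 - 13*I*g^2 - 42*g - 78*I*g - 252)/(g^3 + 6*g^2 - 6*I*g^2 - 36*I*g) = (g - 7*I)/g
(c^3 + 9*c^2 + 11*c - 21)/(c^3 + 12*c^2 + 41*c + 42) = (c - 1)/(c + 2)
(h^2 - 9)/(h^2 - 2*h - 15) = (h - 3)/(h - 5)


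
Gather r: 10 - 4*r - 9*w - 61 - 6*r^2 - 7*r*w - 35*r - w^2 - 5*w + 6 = -6*r^2 + r*(-7*w - 39) - w^2 - 14*w - 45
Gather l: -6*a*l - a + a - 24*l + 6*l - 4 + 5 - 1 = l*(-6*a - 18)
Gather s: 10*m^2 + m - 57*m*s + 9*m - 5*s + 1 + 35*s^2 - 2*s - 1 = 10*m^2 + 10*m + 35*s^2 + s*(-57*m - 7)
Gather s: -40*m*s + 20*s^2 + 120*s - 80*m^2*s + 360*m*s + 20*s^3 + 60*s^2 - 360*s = 20*s^3 + 80*s^2 + s*(-80*m^2 + 320*m - 240)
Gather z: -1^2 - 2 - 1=-4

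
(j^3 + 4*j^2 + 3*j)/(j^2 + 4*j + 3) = j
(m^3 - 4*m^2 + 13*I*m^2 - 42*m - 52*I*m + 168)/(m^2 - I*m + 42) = (m^2 + m*(-4 + 7*I) - 28*I)/(m - 7*I)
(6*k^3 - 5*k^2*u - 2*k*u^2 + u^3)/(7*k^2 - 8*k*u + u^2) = (-6*k^2 - k*u + u^2)/(-7*k + u)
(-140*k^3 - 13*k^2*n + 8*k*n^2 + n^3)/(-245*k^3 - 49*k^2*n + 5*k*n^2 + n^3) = (4*k - n)/(7*k - n)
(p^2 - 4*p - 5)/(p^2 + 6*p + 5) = (p - 5)/(p + 5)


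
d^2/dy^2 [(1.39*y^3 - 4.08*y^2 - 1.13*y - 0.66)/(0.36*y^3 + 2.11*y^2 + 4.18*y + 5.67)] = (4.44089209850063e-16*y^7 - 3.169224*y^6 - 13.42872*y^5 - 3.38623200000001*y^4 + 189.194824*y^3 + 494.623728*y^2 + 322.392456*y - 216.043152)/(0.046656*y^9 + 0.820368*y^8 + 6.433452*y^7 + 30.649195*y^6 + 100.541118*y^5 + 237.523809*y^4 + 407.80504*y^3 + 500.708061*y^2 + 403.147206*y + 182.284263)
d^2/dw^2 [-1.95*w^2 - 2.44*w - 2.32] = -3.90000000000000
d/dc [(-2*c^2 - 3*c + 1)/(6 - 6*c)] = (c^2 - 2*c - 1)/(3*(c^2 - 2*c + 1))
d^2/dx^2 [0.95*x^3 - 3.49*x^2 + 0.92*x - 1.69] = 5.7*x - 6.98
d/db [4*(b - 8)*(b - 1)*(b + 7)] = 12*b^2 - 16*b - 220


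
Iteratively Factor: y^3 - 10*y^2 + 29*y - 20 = (y - 4)*(y^2 - 6*y + 5) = (y - 4)*(y - 1)*(y - 5)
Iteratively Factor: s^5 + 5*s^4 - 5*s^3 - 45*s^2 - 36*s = (s)*(s^4 + 5*s^3 - 5*s^2 - 45*s - 36) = s*(s + 4)*(s^3 + s^2 - 9*s - 9) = s*(s + 1)*(s + 4)*(s^2 - 9) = s*(s + 1)*(s + 3)*(s + 4)*(s - 3)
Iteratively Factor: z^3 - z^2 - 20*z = (z - 5)*(z^2 + 4*z) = z*(z - 5)*(z + 4)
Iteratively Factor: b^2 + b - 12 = (b - 3)*(b + 4)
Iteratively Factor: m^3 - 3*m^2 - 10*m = (m + 2)*(m^2 - 5*m) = m*(m + 2)*(m - 5)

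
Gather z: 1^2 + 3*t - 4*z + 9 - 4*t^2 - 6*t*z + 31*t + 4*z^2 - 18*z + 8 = -4*t^2 + 34*t + 4*z^2 + z*(-6*t - 22) + 18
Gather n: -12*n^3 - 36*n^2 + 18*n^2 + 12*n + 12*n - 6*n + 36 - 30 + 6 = -12*n^3 - 18*n^2 + 18*n + 12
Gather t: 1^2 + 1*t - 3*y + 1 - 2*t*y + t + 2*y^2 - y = t*(2 - 2*y) + 2*y^2 - 4*y + 2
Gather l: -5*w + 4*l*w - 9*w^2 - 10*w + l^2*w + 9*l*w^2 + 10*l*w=l^2*w + l*(9*w^2 + 14*w) - 9*w^2 - 15*w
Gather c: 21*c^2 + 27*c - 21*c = 21*c^2 + 6*c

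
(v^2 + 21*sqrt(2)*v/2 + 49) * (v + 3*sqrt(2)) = v^3 + 27*sqrt(2)*v^2/2 + 112*v + 147*sqrt(2)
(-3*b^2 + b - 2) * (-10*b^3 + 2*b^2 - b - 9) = 30*b^5 - 16*b^4 + 25*b^3 + 22*b^2 - 7*b + 18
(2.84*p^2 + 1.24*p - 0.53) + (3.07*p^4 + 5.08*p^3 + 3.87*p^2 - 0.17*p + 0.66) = 3.07*p^4 + 5.08*p^3 + 6.71*p^2 + 1.07*p + 0.13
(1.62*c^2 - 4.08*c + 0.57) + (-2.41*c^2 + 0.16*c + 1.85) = -0.79*c^2 - 3.92*c + 2.42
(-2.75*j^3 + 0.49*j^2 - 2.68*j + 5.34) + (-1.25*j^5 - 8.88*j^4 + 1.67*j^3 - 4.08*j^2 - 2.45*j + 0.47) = -1.25*j^5 - 8.88*j^4 - 1.08*j^3 - 3.59*j^2 - 5.13*j + 5.81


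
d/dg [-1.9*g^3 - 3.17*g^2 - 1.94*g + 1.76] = -5.7*g^2 - 6.34*g - 1.94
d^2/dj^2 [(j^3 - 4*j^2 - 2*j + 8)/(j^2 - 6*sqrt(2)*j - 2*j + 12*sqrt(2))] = 4*(-6*sqrt(2)*j^3 + 33*j^3 - 204*j^2 + 36*sqrt(2)*j^2 - 36*sqrt(2)*j + 408*j - 416 + 24*sqrt(2))/(j^6 - 18*sqrt(2)*j^5 - 6*j^5 + 108*sqrt(2)*j^4 + 228*j^4 - 1304*j^3 - 648*sqrt(2)*j^3 + 2592*j^2 + 2736*sqrt(2)*j^2 - 5184*sqrt(2)*j - 1728*j + 3456*sqrt(2))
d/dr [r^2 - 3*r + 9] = 2*r - 3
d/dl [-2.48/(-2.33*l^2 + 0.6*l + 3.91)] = (1.488 - 11.5568*l)/(-2.33*l^2 + 0.6*l + 3.91)^2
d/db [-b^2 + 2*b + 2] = 2 - 2*b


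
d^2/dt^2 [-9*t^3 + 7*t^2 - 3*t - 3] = 14 - 54*t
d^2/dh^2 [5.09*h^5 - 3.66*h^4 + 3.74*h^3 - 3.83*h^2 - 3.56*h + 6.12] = 101.8*h^3 - 43.92*h^2 + 22.44*h - 7.66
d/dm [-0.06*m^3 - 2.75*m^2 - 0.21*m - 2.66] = -0.18*m^2 - 5.5*m - 0.21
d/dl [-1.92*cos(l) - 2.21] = 1.92*sin(l)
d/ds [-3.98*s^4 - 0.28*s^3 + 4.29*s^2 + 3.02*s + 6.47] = -15.92*s^3 - 0.84*s^2 + 8.58*s + 3.02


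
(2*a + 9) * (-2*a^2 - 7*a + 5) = -4*a^3 - 32*a^2 - 53*a + 45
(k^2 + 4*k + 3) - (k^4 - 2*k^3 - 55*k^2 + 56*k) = -k^4 + 2*k^3 + 56*k^2 - 52*k + 3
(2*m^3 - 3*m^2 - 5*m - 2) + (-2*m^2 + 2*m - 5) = 2*m^3 - 5*m^2 - 3*m - 7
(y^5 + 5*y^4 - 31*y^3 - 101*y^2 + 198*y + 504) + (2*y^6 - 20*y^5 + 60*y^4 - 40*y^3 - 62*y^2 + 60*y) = 2*y^6 - 19*y^5 + 65*y^4 - 71*y^3 - 163*y^2 + 258*y + 504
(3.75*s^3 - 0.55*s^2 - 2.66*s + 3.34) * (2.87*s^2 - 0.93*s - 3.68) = 10.7625*s^5 - 5.066*s^4 - 20.9227*s^3 + 14.0836*s^2 + 6.6826*s - 12.2912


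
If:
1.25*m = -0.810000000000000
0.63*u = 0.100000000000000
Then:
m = -0.65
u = 0.16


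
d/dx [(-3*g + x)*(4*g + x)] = g + 2*x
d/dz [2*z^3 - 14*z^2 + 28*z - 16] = 6*z^2 - 28*z + 28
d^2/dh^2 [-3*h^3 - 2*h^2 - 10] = -18*h - 4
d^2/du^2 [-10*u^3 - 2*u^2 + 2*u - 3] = -60*u - 4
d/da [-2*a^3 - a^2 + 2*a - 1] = -6*a^2 - 2*a + 2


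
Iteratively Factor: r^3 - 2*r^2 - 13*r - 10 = (r - 5)*(r^2 + 3*r + 2) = (r - 5)*(r + 1)*(r + 2)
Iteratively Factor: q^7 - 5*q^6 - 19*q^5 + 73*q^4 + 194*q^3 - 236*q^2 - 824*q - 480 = (q + 2)*(q^6 - 7*q^5 - 5*q^4 + 83*q^3 + 28*q^2 - 292*q - 240) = (q + 1)*(q + 2)*(q^5 - 8*q^4 + 3*q^3 + 80*q^2 - 52*q - 240) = (q + 1)*(q + 2)^2*(q^4 - 10*q^3 + 23*q^2 + 34*q - 120) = (q - 4)*(q + 1)*(q + 2)^2*(q^3 - 6*q^2 - q + 30) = (q - 4)*(q + 1)*(q + 2)^3*(q^2 - 8*q + 15) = (q - 5)*(q - 4)*(q + 1)*(q + 2)^3*(q - 3)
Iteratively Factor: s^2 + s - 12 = (s + 4)*(s - 3)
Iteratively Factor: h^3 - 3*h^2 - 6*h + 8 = (h - 4)*(h^2 + h - 2) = (h - 4)*(h + 2)*(h - 1)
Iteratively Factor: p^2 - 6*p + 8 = (p - 2)*(p - 4)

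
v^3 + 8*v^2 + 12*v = v*(v + 2)*(v + 6)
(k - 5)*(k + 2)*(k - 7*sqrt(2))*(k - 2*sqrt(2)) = k^4 - 9*sqrt(2)*k^3 - 3*k^3 + 18*k^2 + 27*sqrt(2)*k^2 - 84*k + 90*sqrt(2)*k - 280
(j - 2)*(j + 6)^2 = j^3 + 10*j^2 + 12*j - 72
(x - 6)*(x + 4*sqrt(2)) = x^2 - 6*x + 4*sqrt(2)*x - 24*sqrt(2)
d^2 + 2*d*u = d*(d + 2*u)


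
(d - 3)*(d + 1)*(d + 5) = d^3 + 3*d^2 - 13*d - 15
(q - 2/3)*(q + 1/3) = q^2 - q/3 - 2/9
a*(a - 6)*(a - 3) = a^3 - 9*a^2 + 18*a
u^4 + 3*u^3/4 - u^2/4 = u^2*(u - 1/4)*(u + 1)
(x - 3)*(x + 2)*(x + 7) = x^3 + 6*x^2 - 13*x - 42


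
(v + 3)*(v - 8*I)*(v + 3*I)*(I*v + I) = I*v^4 + 5*v^3 + 4*I*v^3 + 20*v^2 + 27*I*v^2 + 15*v + 96*I*v + 72*I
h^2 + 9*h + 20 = (h + 4)*(h + 5)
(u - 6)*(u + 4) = u^2 - 2*u - 24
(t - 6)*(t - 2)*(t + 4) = t^3 - 4*t^2 - 20*t + 48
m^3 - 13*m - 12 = (m - 4)*(m + 1)*(m + 3)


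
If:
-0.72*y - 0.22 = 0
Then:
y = -0.31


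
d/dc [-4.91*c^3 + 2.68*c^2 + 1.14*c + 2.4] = -14.73*c^2 + 5.36*c + 1.14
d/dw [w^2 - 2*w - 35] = 2*w - 2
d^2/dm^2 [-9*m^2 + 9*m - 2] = -18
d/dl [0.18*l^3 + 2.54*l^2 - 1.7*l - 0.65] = 0.54*l^2 + 5.08*l - 1.7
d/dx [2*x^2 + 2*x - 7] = 4*x + 2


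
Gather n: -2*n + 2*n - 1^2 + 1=0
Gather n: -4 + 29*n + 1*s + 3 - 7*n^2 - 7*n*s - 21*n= -7*n^2 + n*(8 - 7*s) + s - 1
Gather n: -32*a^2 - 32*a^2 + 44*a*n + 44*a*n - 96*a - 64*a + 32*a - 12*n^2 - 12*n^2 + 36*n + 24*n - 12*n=-64*a^2 - 128*a - 24*n^2 + n*(88*a + 48)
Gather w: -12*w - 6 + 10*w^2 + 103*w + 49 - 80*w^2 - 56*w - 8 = -70*w^2 + 35*w + 35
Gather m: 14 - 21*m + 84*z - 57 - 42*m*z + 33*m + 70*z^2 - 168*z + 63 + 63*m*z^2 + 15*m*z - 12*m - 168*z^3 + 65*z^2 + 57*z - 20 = m*(63*z^2 - 27*z) - 168*z^3 + 135*z^2 - 27*z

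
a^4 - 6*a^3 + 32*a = a*(a - 4)^2*(a + 2)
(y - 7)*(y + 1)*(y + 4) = y^3 - 2*y^2 - 31*y - 28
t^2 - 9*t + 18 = (t - 6)*(t - 3)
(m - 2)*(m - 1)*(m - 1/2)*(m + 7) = m^4 + 7*m^3/2 - 21*m^2 + 47*m/2 - 7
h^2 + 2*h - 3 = (h - 1)*(h + 3)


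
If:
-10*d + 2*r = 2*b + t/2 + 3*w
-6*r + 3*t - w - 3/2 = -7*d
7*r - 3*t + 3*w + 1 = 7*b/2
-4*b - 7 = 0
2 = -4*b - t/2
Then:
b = -7/4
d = -591/158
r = -915/632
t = 10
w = 3477/316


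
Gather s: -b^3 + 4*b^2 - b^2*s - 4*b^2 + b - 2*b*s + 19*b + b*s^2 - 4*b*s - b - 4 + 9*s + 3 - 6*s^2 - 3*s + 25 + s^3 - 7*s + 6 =-b^3 + 19*b + s^3 + s^2*(b - 6) + s*(-b^2 - 6*b - 1) + 30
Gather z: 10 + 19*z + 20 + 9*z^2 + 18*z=9*z^2 + 37*z + 30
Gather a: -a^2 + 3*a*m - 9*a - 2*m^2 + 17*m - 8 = -a^2 + a*(3*m - 9) - 2*m^2 + 17*m - 8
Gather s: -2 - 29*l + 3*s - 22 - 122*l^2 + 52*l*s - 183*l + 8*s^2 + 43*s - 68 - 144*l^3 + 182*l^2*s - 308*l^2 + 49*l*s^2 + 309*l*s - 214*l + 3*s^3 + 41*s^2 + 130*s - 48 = -144*l^3 - 430*l^2 - 426*l + 3*s^3 + s^2*(49*l + 49) + s*(182*l^2 + 361*l + 176) - 140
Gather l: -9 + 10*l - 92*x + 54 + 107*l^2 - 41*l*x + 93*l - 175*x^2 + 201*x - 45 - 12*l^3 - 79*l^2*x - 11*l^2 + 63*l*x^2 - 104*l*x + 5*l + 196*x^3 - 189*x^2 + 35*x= -12*l^3 + l^2*(96 - 79*x) + l*(63*x^2 - 145*x + 108) + 196*x^3 - 364*x^2 + 144*x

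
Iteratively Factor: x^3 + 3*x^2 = (x)*(x^2 + 3*x) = x^2*(x + 3)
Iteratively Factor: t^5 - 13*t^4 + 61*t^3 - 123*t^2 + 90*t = (t - 3)*(t^4 - 10*t^3 + 31*t^2 - 30*t) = (t - 3)^2*(t^3 - 7*t^2 + 10*t) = (t - 3)^2*(t - 2)*(t^2 - 5*t) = t*(t - 3)^2*(t - 2)*(t - 5)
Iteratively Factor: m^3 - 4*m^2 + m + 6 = (m + 1)*(m^2 - 5*m + 6) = (m - 2)*(m + 1)*(m - 3)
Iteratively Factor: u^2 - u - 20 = (u + 4)*(u - 5)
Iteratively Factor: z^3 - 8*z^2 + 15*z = (z - 3)*(z^2 - 5*z) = z*(z - 3)*(z - 5)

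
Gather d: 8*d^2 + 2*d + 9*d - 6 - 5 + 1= 8*d^2 + 11*d - 10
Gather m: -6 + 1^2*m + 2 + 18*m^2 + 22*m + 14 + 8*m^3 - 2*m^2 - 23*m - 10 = 8*m^3 + 16*m^2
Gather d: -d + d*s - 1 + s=d*(s - 1) + s - 1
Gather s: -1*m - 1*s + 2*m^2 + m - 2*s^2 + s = 2*m^2 - 2*s^2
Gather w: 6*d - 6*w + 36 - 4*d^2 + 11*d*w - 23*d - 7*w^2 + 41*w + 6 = -4*d^2 - 17*d - 7*w^2 + w*(11*d + 35) + 42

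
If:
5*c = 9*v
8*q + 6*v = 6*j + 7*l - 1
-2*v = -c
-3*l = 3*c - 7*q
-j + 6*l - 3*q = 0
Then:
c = 0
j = 33/223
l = 7/223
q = 3/223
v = 0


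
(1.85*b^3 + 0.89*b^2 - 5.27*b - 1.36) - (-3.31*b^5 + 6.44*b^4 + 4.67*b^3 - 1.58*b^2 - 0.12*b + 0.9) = 3.31*b^5 - 6.44*b^4 - 2.82*b^3 + 2.47*b^2 - 5.15*b - 2.26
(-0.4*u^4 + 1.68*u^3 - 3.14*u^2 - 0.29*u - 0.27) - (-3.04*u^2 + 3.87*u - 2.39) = -0.4*u^4 + 1.68*u^3 - 0.1*u^2 - 4.16*u + 2.12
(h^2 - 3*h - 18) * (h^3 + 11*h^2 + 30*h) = h^5 + 8*h^4 - 21*h^3 - 288*h^2 - 540*h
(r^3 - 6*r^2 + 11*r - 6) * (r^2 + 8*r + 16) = r^5 + 2*r^4 - 21*r^3 - 14*r^2 + 128*r - 96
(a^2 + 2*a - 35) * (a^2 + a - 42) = a^4 + 3*a^3 - 75*a^2 - 119*a + 1470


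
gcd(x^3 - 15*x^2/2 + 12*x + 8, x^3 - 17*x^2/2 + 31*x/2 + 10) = x^2 - 7*x/2 - 2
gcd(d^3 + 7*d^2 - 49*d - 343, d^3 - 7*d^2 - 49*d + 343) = d^2 - 49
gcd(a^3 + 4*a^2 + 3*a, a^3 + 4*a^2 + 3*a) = a^3 + 4*a^2 + 3*a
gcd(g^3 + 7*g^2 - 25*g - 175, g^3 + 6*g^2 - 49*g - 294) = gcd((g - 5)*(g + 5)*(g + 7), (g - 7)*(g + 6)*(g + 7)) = g + 7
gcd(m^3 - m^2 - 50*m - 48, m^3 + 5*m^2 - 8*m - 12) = m^2 + 7*m + 6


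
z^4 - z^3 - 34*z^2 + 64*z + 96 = (z - 4)^2*(z + 1)*(z + 6)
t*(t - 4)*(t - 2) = t^3 - 6*t^2 + 8*t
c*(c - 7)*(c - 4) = c^3 - 11*c^2 + 28*c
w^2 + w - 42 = (w - 6)*(w + 7)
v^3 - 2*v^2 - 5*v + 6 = (v - 3)*(v - 1)*(v + 2)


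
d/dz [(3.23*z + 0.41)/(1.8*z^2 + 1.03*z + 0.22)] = (-5.814*z^2 - 1.476*z + 0.2883)/(3.24*z^4 + 3.708*z^3 + 1.8529*z^2 + 0.4532*z + 0.0484)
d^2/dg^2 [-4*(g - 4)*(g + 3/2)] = -8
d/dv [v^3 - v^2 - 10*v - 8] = 3*v^2 - 2*v - 10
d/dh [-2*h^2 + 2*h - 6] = 2 - 4*h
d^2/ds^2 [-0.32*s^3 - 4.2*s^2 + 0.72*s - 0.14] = -1.92*s - 8.4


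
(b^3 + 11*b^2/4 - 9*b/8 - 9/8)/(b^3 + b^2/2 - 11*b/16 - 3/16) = 2*(2*b^2 + 7*b + 3)/(4*b^2 + 5*b + 1)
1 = 1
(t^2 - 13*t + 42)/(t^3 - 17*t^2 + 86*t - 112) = (t - 6)/(t^2 - 10*t + 16)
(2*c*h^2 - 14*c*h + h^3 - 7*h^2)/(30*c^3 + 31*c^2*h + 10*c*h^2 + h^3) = h*(h - 7)/(15*c^2 + 8*c*h + h^2)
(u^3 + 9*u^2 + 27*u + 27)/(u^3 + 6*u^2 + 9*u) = (u + 3)/u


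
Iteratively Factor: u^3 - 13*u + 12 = (u - 1)*(u^2 + u - 12) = (u - 3)*(u - 1)*(u + 4)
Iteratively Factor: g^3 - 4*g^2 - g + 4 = (g + 1)*(g^2 - 5*g + 4) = (g - 4)*(g + 1)*(g - 1)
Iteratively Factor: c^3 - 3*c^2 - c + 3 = (c - 1)*(c^2 - 2*c - 3) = (c - 3)*(c - 1)*(c + 1)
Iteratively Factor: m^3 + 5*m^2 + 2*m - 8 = (m + 4)*(m^2 + m - 2) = (m + 2)*(m + 4)*(m - 1)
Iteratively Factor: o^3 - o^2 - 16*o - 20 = (o - 5)*(o^2 + 4*o + 4) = (o - 5)*(o + 2)*(o + 2)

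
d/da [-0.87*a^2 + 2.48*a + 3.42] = 2.48 - 1.74*a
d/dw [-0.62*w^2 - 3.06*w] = -1.24*w - 3.06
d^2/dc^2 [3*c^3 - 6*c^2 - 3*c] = 18*c - 12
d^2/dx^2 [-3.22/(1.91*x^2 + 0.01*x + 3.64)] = (23.493764*x^2 + 0.123004*x - 3.22*(3.82*x + 0.01)*(7.64*x + 0.02) + 44.773456)/(1.91*x^2 + 0.01*x + 3.64)^3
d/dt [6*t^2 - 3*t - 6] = 12*t - 3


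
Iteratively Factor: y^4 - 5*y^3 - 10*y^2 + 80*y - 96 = (y - 3)*(y^3 - 2*y^2 - 16*y + 32) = (y - 3)*(y + 4)*(y^2 - 6*y + 8) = (y - 3)*(y - 2)*(y + 4)*(y - 4)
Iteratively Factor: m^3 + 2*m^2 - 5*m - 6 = (m + 1)*(m^2 + m - 6) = (m - 2)*(m + 1)*(m + 3)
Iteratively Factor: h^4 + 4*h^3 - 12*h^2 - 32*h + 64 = (h + 4)*(h^3 - 12*h + 16) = (h + 4)^2*(h^2 - 4*h + 4) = (h - 2)*(h + 4)^2*(h - 2)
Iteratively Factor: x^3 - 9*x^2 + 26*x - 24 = (x - 3)*(x^2 - 6*x + 8) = (x - 3)*(x - 2)*(x - 4)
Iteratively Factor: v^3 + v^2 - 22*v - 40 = (v + 2)*(v^2 - v - 20) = (v - 5)*(v + 2)*(v + 4)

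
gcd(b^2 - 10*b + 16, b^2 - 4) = b - 2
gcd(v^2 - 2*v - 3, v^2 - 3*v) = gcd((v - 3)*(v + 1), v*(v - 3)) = v - 3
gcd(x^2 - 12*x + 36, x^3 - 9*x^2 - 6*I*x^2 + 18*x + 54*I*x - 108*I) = x - 6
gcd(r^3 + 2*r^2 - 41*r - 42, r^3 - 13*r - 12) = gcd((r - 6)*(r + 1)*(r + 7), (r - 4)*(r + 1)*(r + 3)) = r + 1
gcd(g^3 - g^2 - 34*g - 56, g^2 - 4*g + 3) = 1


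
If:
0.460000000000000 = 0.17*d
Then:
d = 2.71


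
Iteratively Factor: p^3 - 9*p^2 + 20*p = (p - 4)*(p^2 - 5*p) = (p - 5)*(p - 4)*(p)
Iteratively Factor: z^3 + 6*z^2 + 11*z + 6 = (z + 1)*(z^2 + 5*z + 6) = (z + 1)*(z + 2)*(z + 3)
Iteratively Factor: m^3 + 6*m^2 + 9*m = (m + 3)*(m^2 + 3*m) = (m + 3)^2*(m)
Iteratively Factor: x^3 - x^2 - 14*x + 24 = (x - 2)*(x^2 + x - 12) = (x - 2)*(x + 4)*(x - 3)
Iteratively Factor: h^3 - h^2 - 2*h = (h - 2)*(h^2 + h) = h*(h - 2)*(h + 1)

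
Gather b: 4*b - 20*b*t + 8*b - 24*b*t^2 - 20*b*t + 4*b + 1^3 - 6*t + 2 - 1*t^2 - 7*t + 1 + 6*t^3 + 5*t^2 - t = b*(-24*t^2 - 40*t + 16) + 6*t^3 + 4*t^2 - 14*t + 4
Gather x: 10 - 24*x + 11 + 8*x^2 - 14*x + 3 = 8*x^2 - 38*x + 24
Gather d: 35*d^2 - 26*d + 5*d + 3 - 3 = 35*d^2 - 21*d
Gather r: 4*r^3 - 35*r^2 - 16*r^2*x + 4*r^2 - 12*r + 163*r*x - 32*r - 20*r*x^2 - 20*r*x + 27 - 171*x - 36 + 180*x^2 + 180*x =4*r^3 + r^2*(-16*x - 31) + r*(-20*x^2 + 143*x - 44) + 180*x^2 + 9*x - 9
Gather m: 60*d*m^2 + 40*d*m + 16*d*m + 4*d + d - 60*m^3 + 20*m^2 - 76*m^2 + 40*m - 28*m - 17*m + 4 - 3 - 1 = 5*d - 60*m^3 + m^2*(60*d - 56) + m*(56*d - 5)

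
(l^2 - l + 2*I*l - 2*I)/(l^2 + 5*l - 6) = (l + 2*I)/(l + 6)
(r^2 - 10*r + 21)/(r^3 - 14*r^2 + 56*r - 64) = (r^2 - 10*r + 21)/(r^3 - 14*r^2 + 56*r - 64)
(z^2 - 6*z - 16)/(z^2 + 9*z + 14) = (z - 8)/(z + 7)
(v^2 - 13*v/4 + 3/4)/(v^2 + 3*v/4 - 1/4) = (v - 3)/(v + 1)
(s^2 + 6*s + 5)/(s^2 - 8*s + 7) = (s^2 + 6*s + 5)/(s^2 - 8*s + 7)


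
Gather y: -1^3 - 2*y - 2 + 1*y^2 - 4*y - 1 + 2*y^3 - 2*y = 2*y^3 + y^2 - 8*y - 4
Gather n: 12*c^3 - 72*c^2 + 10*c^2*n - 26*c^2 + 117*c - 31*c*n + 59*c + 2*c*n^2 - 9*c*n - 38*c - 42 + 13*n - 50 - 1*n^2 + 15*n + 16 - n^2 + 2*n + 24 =12*c^3 - 98*c^2 + 138*c + n^2*(2*c - 2) + n*(10*c^2 - 40*c + 30) - 52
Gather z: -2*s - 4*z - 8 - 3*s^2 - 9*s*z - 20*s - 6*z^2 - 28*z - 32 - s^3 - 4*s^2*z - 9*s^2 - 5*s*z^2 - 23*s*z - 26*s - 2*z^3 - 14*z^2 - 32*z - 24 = -s^3 - 12*s^2 - 48*s - 2*z^3 + z^2*(-5*s - 20) + z*(-4*s^2 - 32*s - 64) - 64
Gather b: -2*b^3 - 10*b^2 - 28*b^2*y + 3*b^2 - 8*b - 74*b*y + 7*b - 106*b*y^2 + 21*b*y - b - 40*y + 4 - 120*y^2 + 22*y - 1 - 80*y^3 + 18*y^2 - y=-2*b^3 + b^2*(-28*y - 7) + b*(-106*y^2 - 53*y - 2) - 80*y^3 - 102*y^2 - 19*y + 3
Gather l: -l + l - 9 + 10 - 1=0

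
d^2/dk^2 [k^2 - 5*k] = 2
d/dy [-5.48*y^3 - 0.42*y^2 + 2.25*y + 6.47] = -16.44*y^2 - 0.84*y + 2.25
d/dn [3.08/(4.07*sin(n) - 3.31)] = -12.5356*cos(n)/(4.07*sin(n) - 3.31)^2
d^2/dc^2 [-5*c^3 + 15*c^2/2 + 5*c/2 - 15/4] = 15 - 30*c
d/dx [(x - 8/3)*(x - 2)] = 2*x - 14/3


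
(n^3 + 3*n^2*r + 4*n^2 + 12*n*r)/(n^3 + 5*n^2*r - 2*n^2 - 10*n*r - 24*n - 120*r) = n*(n + 3*r)/(n^2 + 5*n*r - 6*n - 30*r)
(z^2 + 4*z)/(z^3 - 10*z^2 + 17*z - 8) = z*(z + 4)/(z^3 - 10*z^2 + 17*z - 8)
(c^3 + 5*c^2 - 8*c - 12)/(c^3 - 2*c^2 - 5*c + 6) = (c^3 + 5*c^2 - 8*c - 12)/(c^3 - 2*c^2 - 5*c + 6)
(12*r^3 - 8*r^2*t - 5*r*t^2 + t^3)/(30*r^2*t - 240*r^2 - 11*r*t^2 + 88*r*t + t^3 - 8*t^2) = (2*r^2 - r*t - t^2)/(5*r*t - 40*r - t^2 + 8*t)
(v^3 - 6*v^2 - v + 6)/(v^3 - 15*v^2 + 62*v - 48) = (v + 1)/(v - 8)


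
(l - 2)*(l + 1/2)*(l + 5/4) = l^3 - l^2/4 - 23*l/8 - 5/4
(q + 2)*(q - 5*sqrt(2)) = q^2 - 5*sqrt(2)*q + 2*q - 10*sqrt(2)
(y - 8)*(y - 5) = y^2 - 13*y + 40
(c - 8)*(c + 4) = c^2 - 4*c - 32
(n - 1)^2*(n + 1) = n^3 - n^2 - n + 1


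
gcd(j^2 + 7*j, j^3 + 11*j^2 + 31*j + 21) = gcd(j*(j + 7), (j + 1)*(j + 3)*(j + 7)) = j + 7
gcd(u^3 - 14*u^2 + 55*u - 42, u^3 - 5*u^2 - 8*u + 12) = u^2 - 7*u + 6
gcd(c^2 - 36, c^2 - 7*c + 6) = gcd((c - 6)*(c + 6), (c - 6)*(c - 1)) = c - 6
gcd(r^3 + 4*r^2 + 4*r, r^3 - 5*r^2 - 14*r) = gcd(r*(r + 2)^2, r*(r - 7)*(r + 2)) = r^2 + 2*r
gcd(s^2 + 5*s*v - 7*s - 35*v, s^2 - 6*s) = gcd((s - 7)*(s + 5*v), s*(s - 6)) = 1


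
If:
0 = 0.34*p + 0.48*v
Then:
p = -1.41176470588235*v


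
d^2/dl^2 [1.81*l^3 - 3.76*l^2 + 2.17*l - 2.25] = 10.86*l - 7.52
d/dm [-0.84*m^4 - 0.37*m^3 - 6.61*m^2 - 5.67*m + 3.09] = -3.36*m^3 - 1.11*m^2 - 13.22*m - 5.67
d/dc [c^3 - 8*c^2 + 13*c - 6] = 3*c^2 - 16*c + 13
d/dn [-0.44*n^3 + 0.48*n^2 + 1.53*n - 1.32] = -1.32*n^2 + 0.96*n + 1.53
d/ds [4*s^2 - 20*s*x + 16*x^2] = 8*s - 20*x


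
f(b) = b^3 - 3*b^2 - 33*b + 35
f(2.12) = -38.92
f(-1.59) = 75.87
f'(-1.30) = -20.13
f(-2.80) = 81.93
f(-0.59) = 53.22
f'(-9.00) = 264.00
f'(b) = 3*b^2 - 6*b - 33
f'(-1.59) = -15.88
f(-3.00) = 80.00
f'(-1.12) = -22.52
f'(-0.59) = -28.42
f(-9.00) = -640.00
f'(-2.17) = -5.85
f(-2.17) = 82.26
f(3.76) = -78.34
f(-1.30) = 70.63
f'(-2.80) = 7.32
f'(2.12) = -32.24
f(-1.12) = 66.79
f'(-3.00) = 12.00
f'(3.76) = -13.15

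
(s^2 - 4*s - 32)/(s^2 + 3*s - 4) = (s - 8)/(s - 1)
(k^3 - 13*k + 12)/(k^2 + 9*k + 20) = (k^2 - 4*k + 3)/(k + 5)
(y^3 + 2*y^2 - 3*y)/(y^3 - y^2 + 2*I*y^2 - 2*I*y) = (y + 3)/(y + 2*I)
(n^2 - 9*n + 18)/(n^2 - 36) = (n - 3)/(n + 6)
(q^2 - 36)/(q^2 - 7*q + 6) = (q + 6)/(q - 1)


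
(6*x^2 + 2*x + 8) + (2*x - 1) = 6*x^2 + 4*x + 7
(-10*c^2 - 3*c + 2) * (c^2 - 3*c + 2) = -10*c^4 + 27*c^3 - 9*c^2 - 12*c + 4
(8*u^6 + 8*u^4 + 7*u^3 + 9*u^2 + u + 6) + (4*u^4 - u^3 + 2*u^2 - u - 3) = 8*u^6 + 12*u^4 + 6*u^3 + 11*u^2 + 3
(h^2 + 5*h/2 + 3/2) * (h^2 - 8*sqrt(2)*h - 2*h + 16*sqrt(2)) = h^4 - 8*sqrt(2)*h^3 + h^3/2 - 4*sqrt(2)*h^2 - 7*h^2/2 - 3*h + 28*sqrt(2)*h + 24*sqrt(2)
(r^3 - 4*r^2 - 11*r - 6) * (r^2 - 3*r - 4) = r^5 - 7*r^4 - 3*r^3 + 43*r^2 + 62*r + 24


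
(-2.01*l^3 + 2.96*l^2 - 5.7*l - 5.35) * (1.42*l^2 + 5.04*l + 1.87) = -2.8542*l^5 - 5.9272*l^4 + 3.0657*l^3 - 30.7898*l^2 - 37.623*l - 10.0045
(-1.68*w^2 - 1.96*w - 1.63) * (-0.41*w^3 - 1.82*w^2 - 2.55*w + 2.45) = 0.6888*w^5 + 3.8612*w^4 + 8.5195*w^3 + 3.8486*w^2 - 0.645500000000001*w - 3.9935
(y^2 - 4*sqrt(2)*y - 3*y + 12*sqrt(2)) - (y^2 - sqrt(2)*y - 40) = -3*sqrt(2)*y - 3*y + 12*sqrt(2) + 40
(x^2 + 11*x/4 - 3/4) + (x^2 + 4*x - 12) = 2*x^2 + 27*x/4 - 51/4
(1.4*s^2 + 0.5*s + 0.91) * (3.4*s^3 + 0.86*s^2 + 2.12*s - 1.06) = 4.76*s^5 + 2.904*s^4 + 6.492*s^3 + 0.3586*s^2 + 1.3992*s - 0.9646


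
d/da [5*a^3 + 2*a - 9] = 15*a^2 + 2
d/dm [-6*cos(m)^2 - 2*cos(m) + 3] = 2*(6*cos(m) + 1)*sin(m)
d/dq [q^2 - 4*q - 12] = 2*q - 4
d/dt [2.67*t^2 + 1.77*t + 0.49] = 5.34*t + 1.77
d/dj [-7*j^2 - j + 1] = -14*j - 1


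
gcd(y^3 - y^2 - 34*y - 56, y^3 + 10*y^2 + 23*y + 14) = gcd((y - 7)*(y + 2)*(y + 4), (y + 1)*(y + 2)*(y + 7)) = y + 2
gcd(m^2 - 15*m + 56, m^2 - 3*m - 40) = m - 8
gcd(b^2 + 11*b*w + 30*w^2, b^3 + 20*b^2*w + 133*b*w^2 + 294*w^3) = b + 6*w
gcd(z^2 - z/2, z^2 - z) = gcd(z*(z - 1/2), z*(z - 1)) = z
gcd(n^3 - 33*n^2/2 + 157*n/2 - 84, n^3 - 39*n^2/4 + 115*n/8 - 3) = n^2 - 19*n/2 + 12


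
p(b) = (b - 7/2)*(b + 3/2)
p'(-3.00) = -8.00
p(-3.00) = 9.75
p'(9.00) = 16.00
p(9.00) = 57.75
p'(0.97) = -0.06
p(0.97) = -6.25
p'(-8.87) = -19.74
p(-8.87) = 91.17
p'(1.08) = 0.16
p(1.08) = -6.24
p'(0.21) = -1.58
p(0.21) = -5.63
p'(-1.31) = -4.62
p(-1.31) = -0.91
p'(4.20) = 6.40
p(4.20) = 3.99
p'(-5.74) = -13.48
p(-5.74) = 39.18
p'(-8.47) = -18.94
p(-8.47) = 83.43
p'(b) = 2*b - 2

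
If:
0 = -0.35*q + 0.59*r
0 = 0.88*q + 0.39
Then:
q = -0.44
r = -0.26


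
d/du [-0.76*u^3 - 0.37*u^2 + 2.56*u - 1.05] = -2.28*u^2 - 0.74*u + 2.56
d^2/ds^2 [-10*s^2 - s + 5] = -20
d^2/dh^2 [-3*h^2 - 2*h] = -6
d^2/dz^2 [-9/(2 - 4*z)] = 36/(2*z - 1)^3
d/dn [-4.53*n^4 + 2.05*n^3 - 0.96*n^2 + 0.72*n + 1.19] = -18.12*n^3 + 6.15*n^2 - 1.92*n + 0.72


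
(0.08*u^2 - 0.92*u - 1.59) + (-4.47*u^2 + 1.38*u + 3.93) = -4.39*u^2 + 0.46*u + 2.34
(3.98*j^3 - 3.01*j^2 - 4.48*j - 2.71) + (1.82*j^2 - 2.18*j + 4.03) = 3.98*j^3 - 1.19*j^2 - 6.66*j + 1.32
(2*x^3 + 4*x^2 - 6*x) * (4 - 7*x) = -14*x^4 - 20*x^3 + 58*x^2 - 24*x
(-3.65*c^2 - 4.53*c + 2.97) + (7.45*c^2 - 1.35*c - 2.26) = 3.8*c^2 - 5.88*c + 0.71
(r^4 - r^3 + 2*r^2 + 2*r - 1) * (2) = 2*r^4 - 2*r^3 + 4*r^2 + 4*r - 2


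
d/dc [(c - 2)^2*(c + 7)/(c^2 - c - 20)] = (c - 2)*(3*(-c - 4)*(-c^2 + c + 20) - (c - 2)*(c + 7)*(2*c - 1))/(-c^2 + c + 20)^2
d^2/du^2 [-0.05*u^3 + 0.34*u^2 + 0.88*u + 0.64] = 0.68 - 0.3*u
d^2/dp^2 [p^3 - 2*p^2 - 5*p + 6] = 6*p - 4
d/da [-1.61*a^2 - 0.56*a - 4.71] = -3.22*a - 0.56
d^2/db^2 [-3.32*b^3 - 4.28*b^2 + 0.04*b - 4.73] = -19.92*b - 8.56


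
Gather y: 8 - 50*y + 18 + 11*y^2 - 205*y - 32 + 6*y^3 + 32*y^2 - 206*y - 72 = 6*y^3 + 43*y^2 - 461*y - 78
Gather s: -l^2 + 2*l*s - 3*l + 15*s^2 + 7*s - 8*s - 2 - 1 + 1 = -l^2 - 3*l + 15*s^2 + s*(2*l - 1) - 2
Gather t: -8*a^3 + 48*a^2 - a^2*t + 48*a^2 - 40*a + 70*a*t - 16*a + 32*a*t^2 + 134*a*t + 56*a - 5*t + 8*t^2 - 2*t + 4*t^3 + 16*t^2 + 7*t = -8*a^3 + 96*a^2 + 4*t^3 + t^2*(32*a + 24) + t*(-a^2 + 204*a)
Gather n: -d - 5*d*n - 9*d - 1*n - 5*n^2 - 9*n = -10*d - 5*n^2 + n*(-5*d - 10)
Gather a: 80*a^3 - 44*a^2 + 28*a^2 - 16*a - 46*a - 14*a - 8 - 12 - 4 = 80*a^3 - 16*a^2 - 76*a - 24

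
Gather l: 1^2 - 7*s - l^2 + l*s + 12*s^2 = -l^2 + l*s + 12*s^2 - 7*s + 1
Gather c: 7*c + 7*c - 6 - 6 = 14*c - 12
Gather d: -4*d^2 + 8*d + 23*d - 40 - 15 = -4*d^2 + 31*d - 55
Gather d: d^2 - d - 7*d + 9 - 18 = d^2 - 8*d - 9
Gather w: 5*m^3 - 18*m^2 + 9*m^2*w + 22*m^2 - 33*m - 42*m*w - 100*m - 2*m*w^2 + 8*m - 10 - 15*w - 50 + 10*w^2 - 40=5*m^3 + 4*m^2 - 125*m + w^2*(10 - 2*m) + w*(9*m^2 - 42*m - 15) - 100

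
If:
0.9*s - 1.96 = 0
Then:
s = 2.18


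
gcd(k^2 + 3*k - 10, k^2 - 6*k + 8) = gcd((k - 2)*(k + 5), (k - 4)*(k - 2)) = k - 2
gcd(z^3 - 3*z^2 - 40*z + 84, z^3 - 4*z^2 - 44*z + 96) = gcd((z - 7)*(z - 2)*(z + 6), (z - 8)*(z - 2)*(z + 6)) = z^2 + 4*z - 12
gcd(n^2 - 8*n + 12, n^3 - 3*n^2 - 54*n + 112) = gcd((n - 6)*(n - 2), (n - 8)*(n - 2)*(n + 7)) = n - 2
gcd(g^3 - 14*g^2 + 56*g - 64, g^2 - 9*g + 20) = g - 4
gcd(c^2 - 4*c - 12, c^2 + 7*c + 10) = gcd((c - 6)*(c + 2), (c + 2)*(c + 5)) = c + 2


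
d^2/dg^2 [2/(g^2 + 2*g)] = 4*(-g*(g + 2) + 4*(g + 1)^2)/(g^3*(g + 2)^3)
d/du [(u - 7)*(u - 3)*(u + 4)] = 3*u^2 - 12*u - 19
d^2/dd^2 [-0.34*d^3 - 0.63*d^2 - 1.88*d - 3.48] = -2.04*d - 1.26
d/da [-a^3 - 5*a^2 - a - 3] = -3*a^2 - 10*a - 1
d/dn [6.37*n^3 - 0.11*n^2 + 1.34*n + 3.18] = 19.11*n^2 - 0.22*n + 1.34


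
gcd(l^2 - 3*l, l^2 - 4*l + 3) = l - 3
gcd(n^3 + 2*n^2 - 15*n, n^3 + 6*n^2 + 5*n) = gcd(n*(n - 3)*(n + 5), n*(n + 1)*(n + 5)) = n^2 + 5*n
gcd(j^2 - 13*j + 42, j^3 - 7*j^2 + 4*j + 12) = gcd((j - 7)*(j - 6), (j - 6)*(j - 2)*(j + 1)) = j - 6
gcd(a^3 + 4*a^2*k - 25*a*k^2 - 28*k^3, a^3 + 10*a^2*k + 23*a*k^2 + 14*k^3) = a^2 + 8*a*k + 7*k^2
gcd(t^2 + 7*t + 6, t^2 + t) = t + 1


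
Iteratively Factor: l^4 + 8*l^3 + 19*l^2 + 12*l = (l + 4)*(l^3 + 4*l^2 + 3*l) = (l + 3)*(l + 4)*(l^2 + l) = (l + 1)*(l + 3)*(l + 4)*(l)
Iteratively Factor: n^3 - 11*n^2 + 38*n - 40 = (n - 5)*(n^2 - 6*n + 8) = (n - 5)*(n - 4)*(n - 2)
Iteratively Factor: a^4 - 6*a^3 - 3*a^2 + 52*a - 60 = (a - 2)*(a^3 - 4*a^2 - 11*a + 30) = (a - 2)*(a + 3)*(a^2 - 7*a + 10) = (a - 2)^2*(a + 3)*(a - 5)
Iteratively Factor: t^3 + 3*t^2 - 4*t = (t - 1)*(t^2 + 4*t) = (t - 1)*(t + 4)*(t)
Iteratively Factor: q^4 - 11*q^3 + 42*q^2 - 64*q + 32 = (q - 1)*(q^3 - 10*q^2 + 32*q - 32) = (q - 2)*(q - 1)*(q^2 - 8*q + 16) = (q - 4)*(q - 2)*(q - 1)*(q - 4)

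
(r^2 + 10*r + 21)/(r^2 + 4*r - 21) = (r + 3)/(r - 3)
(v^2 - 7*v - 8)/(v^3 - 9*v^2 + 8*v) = (v + 1)/(v*(v - 1))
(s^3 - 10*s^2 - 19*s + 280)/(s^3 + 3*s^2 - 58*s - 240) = (s - 7)/(s + 6)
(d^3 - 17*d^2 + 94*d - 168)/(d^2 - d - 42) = (d^2 - 10*d + 24)/(d + 6)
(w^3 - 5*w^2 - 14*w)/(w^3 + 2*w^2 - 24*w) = (w^2 - 5*w - 14)/(w^2 + 2*w - 24)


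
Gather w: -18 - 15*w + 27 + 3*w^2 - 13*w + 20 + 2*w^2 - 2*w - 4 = 5*w^2 - 30*w + 25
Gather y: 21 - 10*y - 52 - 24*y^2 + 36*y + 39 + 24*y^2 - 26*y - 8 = 0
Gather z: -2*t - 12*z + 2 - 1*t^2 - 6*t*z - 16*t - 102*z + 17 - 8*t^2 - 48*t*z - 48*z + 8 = -9*t^2 - 18*t + z*(-54*t - 162) + 27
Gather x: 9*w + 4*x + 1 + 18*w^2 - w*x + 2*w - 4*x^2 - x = 18*w^2 + 11*w - 4*x^2 + x*(3 - w) + 1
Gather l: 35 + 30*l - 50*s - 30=30*l - 50*s + 5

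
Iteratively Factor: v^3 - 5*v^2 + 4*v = (v - 1)*(v^2 - 4*v) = v*(v - 1)*(v - 4)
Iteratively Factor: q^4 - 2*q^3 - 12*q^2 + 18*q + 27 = (q + 1)*(q^3 - 3*q^2 - 9*q + 27) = (q + 1)*(q + 3)*(q^2 - 6*q + 9) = (q - 3)*(q + 1)*(q + 3)*(q - 3)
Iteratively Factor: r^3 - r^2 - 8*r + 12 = (r - 2)*(r^2 + r - 6) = (r - 2)*(r + 3)*(r - 2)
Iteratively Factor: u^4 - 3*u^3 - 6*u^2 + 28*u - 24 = (u + 3)*(u^3 - 6*u^2 + 12*u - 8) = (u - 2)*(u + 3)*(u^2 - 4*u + 4) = (u - 2)^2*(u + 3)*(u - 2)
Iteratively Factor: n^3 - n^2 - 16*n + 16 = (n + 4)*(n^2 - 5*n + 4) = (n - 4)*(n + 4)*(n - 1)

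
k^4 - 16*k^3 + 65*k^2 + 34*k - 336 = (k - 8)*(k - 7)*(k - 3)*(k + 2)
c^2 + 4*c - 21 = (c - 3)*(c + 7)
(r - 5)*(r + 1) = r^2 - 4*r - 5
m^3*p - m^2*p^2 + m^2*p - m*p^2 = m*(m - p)*(m*p + p)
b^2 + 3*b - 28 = (b - 4)*(b + 7)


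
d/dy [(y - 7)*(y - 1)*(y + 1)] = 3*y^2 - 14*y - 1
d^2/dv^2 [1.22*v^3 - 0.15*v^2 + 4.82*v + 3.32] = 7.32*v - 0.3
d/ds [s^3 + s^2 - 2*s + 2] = 3*s^2 + 2*s - 2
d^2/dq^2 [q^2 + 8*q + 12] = 2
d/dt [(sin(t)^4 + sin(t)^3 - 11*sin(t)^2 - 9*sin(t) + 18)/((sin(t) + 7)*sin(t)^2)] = (sin(t)^5 + 14*sin(t)^4 + 18*sin(t)^3 + 18*sin(t)^2 + 9*sin(t) - 252)*cos(t)/((sin(t) + 7)^2*sin(t)^3)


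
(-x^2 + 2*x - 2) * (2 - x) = x^3 - 4*x^2 + 6*x - 4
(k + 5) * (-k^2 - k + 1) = -k^3 - 6*k^2 - 4*k + 5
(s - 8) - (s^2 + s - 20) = 12 - s^2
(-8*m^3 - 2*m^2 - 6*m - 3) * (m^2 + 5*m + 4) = -8*m^5 - 42*m^4 - 48*m^3 - 41*m^2 - 39*m - 12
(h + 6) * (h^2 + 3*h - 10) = h^3 + 9*h^2 + 8*h - 60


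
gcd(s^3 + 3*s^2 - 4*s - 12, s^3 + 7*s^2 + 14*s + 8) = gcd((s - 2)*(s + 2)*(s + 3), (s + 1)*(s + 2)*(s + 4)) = s + 2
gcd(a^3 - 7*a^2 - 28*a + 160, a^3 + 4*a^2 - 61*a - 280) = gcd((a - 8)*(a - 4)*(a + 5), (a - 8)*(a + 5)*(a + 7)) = a^2 - 3*a - 40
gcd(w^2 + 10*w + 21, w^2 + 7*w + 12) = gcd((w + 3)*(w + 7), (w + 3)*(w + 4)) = w + 3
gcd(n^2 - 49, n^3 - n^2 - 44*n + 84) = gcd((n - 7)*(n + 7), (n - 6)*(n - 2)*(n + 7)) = n + 7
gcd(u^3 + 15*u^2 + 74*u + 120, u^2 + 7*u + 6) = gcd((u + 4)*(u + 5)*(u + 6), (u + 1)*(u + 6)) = u + 6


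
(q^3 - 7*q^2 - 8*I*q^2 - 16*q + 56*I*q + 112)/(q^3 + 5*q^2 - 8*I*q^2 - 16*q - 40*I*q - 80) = (q - 7)/(q + 5)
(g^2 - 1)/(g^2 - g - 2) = (g - 1)/(g - 2)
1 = 1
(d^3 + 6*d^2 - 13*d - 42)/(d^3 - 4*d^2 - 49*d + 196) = (d^2 - d - 6)/(d^2 - 11*d + 28)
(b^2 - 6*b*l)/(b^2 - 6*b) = (b - 6*l)/(b - 6)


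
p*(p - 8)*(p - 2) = p^3 - 10*p^2 + 16*p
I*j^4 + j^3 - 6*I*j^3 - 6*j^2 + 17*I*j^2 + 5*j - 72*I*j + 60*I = (j - 5)*(j - 4*I)*(j + 3*I)*(I*j - I)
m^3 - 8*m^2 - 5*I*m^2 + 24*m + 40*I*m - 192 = (m - 8)*(m - 8*I)*(m + 3*I)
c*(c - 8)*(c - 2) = c^3 - 10*c^2 + 16*c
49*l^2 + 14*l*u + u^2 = (7*l + u)^2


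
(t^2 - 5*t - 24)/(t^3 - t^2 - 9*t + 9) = (t - 8)/(t^2 - 4*t + 3)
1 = 1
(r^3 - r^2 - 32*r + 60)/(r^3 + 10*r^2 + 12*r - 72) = (r - 5)/(r + 6)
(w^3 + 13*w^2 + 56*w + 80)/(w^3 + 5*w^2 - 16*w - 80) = (w + 4)/(w - 4)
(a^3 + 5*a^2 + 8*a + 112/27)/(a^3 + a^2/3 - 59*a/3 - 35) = (9*a^2 + 24*a + 16)/(9*(a^2 - 2*a - 15))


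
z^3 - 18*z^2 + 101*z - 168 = (z - 8)*(z - 7)*(z - 3)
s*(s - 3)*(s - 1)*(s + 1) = s^4 - 3*s^3 - s^2 + 3*s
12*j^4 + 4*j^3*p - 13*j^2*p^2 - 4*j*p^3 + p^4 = (-6*j + p)*(-j + p)*(j + p)*(2*j + p)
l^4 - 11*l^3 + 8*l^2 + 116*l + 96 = (l - 8)*(l - 6)*(l + 1)*(l + 2)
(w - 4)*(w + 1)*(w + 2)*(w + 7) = w^4 + 6*w^3 - 17*w^2 - 78*w - 56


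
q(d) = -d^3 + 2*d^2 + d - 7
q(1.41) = -4.42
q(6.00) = -145.00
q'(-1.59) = -12.94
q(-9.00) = 875.00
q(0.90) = -5.21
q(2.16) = -5.59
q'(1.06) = 1.87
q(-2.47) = 17.80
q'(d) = -3*d^2 + 4*d + 1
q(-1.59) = 0.49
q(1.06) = -4.88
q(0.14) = -6.82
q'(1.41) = 0.68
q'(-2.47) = -27.18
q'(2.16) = -4.36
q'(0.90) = 2.17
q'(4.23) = -35.76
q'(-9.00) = -278.00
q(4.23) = -42.67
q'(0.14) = 1.50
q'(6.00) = -83.00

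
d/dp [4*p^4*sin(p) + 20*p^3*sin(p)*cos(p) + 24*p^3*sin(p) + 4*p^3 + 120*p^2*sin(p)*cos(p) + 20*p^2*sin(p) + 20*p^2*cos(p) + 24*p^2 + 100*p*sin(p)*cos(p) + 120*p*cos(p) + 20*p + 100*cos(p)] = 4*p^4*cos(p) + 16*p^3*sin(p) + 24*p^3*cos(p) + 20*p^3*cos(2*p) + 52*p^2*sin(p) + 30*p^2*sin(2*p) + 20*p^2*cos(p) + 120*p^2*cos(2*p) + 12*p^2 - 80*p*sin(p) + 120*p*sin(2*p) + 40*p*cos(p) + 100*p*cos(2*p) + 48*p - 100*sin(p) + 50*sin(2*p) + 120*cos(p) + 20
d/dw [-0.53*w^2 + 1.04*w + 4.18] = 1.04 - 1.06*w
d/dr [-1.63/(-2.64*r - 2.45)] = -4.3032/(2.64*r + 2.45)^2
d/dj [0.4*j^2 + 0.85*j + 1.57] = 0.8*j + 0.85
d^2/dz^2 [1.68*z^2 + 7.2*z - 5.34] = 3.36000000000000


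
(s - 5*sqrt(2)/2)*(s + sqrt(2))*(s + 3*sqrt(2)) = s^3 + 3*sqrt(2)*s^2/2 - 14*s - 15*sqrt(2)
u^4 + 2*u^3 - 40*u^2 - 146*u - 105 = (u - 7)*(u + 1)*(u + 3)*(u + 5)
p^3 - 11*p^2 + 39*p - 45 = (p - 5)*(p - 3)^2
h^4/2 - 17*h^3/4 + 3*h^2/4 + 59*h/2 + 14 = (h/2 + 1)*(h - 7)*(h - 4)*(h + 1/2)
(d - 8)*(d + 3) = d^2 - 5*d - 24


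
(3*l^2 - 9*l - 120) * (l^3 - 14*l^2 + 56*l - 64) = 3*l^5 - 51*l^4 + 174*l^3 + 984*l^2 - 6144*l + 7680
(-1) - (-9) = 8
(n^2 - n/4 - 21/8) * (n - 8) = n^3 - 33*n^2/4 - 5*n/8 + 21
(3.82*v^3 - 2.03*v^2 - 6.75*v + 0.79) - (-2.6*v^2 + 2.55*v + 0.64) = 3.82*v^3 + 0.57*v^2 - 9.3*v + 0.15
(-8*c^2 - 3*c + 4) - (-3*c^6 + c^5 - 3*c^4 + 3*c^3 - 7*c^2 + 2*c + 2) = 3*c^6 - c^5 + 3*c^4 - 3*c^3 - c^2 - 5*c + 2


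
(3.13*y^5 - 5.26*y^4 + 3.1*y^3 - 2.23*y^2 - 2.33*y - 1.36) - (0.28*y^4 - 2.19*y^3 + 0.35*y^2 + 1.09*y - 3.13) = 3.13*y^5 - 5.54*y^4 + 5.29*y^3 - 2.58*y^2 - 3.42*y + 1.77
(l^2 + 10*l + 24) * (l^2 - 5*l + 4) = l^4 + 5*l^3 - 22*l^2 - 80*l + 96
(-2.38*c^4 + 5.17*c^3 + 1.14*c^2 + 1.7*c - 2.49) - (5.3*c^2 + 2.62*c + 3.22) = -2.38*c^4 + 5.17*c^3 - 4.16*c^2 - 0.92*c - 5.71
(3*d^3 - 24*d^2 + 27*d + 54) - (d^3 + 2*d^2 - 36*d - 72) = 2*d^3 - 26*d^2 + 63*d + 126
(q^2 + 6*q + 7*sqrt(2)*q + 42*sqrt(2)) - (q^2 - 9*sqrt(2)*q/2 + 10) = 6*q + 23*sqrt(2)*q/2 - 10 + 42*sqrt(2)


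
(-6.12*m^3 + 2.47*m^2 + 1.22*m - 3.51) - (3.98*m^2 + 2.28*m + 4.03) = -6.12*m^3 - 1.51*m^2 - 1.06*m - 7.54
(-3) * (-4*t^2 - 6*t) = 12*t^2 + 18*t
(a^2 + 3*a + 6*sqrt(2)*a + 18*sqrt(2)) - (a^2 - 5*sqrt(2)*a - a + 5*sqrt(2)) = 4*a + 11*sqrt(2)*a + 13*sqrt(2)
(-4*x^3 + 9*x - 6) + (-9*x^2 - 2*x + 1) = -4*x^3 - 9*x^2 + 7*x - 5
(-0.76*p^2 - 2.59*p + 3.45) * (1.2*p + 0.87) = -0.912*p^3 - 3.7692*p^2 + 1.8867*p + 3.0015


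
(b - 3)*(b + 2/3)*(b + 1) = b^3 - 4*b^2/3 - 13*b/3 - 2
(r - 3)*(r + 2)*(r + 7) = r^3 + 6*r^2 - 13*r - 42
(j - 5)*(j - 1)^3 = j^4 - 8*j^3 + 18*j^2 - 16*j + 5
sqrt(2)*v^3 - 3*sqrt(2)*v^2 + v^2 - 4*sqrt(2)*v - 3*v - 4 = (v - 4)*(v + 1)*(sqrt(2)*v + 1)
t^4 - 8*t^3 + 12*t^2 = t^2*(t - 6)*(t - 2)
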